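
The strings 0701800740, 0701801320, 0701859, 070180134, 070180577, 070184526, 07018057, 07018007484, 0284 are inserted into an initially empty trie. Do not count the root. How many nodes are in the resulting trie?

29

Count nodes per top-level branch (shared prefixes stored once):
  '0'-branch (0284, 0701800740, 07018007484, 0701801320, 070180134, 07018057, 070180577, 070184526, 0701859): 29 nodes
Sum: 29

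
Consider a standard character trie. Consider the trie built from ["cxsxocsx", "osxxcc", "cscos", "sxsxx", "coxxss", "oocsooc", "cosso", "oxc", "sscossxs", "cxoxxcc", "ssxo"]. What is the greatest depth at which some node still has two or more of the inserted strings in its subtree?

2

Equivalently: take the maximum, over all pairs, of their longest common prefix length.
e.g. "cosso" and "coxxss" share the prefix "co" of length 2; no pair shares a longer one.
Longest shared-prefix length: 2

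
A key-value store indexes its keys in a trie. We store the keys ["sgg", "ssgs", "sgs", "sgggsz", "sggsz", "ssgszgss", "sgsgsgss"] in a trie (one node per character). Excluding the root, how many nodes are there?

21

Trace insertions, counting only characters that open a new branch:
  "sgg" → 3 new (s, g, g)
  "ssgs" → prefix "s" already present; 3 new (s, g, s)
  "sgs" → prefix "sg" already present; 1 new (s)
  "sgggsz" → prefix "sgg" already present; 3 new (g, s, z)
  "sggsz" → prefix "sgg" already present; 2 new (s, z)
  "ssgszgss" → prefix "ssgs" already present; 4 new (z, g, s, s)
  "sgsgsgss" → prefix "sgs" already present; 5 new (g, s, g, s, s)
Total nodes = 3 + 3 + 1 + 3 + 2 + 4 + 5 = 21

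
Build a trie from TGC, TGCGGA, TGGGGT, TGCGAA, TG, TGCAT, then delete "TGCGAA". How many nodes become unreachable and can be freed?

A node on "TGCGAA"'s path can go only if nothing else ends at it or branches off below it.
The suffix "AA" (2 nodes) is used only by "TGCGAA"; the node for "TGCG" still has the child "G", so pruning stops there.
Nodes removed: 2

2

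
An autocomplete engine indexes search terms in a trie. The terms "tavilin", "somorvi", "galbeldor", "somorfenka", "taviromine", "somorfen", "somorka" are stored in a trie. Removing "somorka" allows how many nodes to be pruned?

2

A node on "somorka"'s path can go only if nothing else ends at it or branches off below it.
The suffix "ka" (2 nodes) is used only by "somorka"; the node for "somor" still has the child "v", so pruning stops there.
Nodes removed: 2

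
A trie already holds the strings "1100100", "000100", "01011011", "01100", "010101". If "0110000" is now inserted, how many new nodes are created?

2

Walking "0110000" from the root, the first 5 characters ("01100") follow existing edges; "0" is the first miss.
So 7 − 5 = 2 new nodes.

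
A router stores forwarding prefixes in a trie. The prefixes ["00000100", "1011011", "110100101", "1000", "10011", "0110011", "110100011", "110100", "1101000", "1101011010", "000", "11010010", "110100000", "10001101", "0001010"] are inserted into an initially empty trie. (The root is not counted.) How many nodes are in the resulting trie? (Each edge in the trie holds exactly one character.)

Trace insertions, counting only characters that open a new branch:
  "00000100" → 8 new (0, 0, 0, 0, 0, 1, 0, 0)
  "1011011" → 7 new (1, 0, 1, 1, 0, 1, 1)
  "110100101" → prefix "1" already present; 8 new (1, 0, 1, 0, 0, 1, 0, 1)
  "1000" → prefix "10" already present; 2 new (0, 0)
  "10011" → prefix "100" already present; 2 new (1, 1)
  "0110011" → prefix "0" already present; 6 new (1, 1, 0, 0, 1, 1)
  "110100011" → prefix "110100" already present; 3 new (0, 1, 1)
  "110100" → prefix "110100" already present; 0 new (none)
  "1101000" → prefix "1101000" already present; 0 new (none)
  "1101011010" → prefix "11010" already present; 5 new (1, 1, 0, 1, 0)
  "000" → prefix "000" already present; 0 new (none)
  "11010010" → prefix "11010010" already present; 0 new (none)
  "110100000" → prefix "1101000" already present; 2 new (0, 0)
  "10001101" → prefix "1000" already present; 4 new (1, 1, 0, 1)
  "0001010" → prefix "000" already present; 4 new (1, 0, 1, 0)
Total nodes = 8 + 7 + 8 + 2 + 2 + 6 + 3 + 0 + 0 + 5 + 0 + 0 + 2 + 4 + 4 = 51

51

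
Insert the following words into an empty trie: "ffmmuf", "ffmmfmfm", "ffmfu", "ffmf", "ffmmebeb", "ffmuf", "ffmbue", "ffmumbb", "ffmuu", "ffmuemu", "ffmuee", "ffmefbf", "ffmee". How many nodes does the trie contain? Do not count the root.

For each word, the new-node count is its length minus the longest prefix already in the trie:
  "ffmmuf" → 6 new (f, f, m, m, u, f)
  "ffmmfmfm" → prefix "ffmm" already present; 4 new (f, m, f, m)
  "ffmfu" → prefix "ffm" already present; 2 new (f, u)
  "ffmf" → prefix "ffmf" already present; 0 new (none)
  "ffmmebeb" → prefix "ffmm" already present; 4 new (e, b, e, b)
  "ffmuf" → prefix "ffm" already present; 2 new (u, f)
  "ffmbue" → prefix "ffm" already present; 3 new (b, u, e)
  "ffmumbb" → prefix "ffmu" already present; 3 new (m, b, b)
  "ffmuu" → prefix "ffmu" already present; 1 new (u)
  "ffmuemu" → prefix "ffmu" already present; 3 new (e, m, u)
  "ffmuee" → prefix "ffmue" already present; 1 new (e)
  "ffmefbf" → prefix "ffm" already present; 4 new (e, f, b, f)
  "ffmee" → prefix "ffme" already present; 1 new (e)
Total nodes = 6 + 4 + 2 + 0 + 4 + 2 + 3 + 3 + 1 + 3 + 1 + 4 + 1 = 34

34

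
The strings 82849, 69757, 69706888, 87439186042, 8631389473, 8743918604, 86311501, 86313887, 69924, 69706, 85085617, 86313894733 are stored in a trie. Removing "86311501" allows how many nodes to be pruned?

4

Walk "86311501" from the leaf back toward the root, removing each node that no remaining word uses.
The suffix "1501" (4 nodes) is used only by "86311501"; the node for "8631" still has the child "3", so pruning stops there.
Nodes removed: 4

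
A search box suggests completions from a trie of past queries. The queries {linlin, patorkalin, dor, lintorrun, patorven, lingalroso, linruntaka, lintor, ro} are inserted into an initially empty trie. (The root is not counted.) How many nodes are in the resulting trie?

44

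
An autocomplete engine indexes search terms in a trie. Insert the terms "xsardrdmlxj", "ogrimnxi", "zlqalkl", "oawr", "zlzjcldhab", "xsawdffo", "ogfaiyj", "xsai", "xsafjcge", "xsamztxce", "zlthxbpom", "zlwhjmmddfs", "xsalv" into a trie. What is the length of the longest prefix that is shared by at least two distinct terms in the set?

The deepest shared node is where two words last agree before diverging.
e.g. "xsafjcge" and "xsai" share the prefix "xsa" of length 3; no pair shares a longer one.
Longest shared-prefix length: 3

3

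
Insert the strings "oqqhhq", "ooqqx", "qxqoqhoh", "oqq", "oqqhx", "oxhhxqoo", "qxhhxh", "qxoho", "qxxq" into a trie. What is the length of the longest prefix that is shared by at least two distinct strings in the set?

Look for the deepest trie node that still has at least two words in its subtree.
e.g. "oqqhhq" and "oqqhx" share the prefix "oqqh" of length 4; no pair shares a longer one.
Longest shared-prefix length: 4

4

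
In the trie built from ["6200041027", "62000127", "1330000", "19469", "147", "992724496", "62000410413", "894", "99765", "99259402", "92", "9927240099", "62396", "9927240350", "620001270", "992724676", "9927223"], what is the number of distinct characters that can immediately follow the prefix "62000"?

Walk "62000" from the root, arriving at one node.
Characters that immediately follow "62000" among the stored strings: {1, 4}.
That node has 2 child edges.

2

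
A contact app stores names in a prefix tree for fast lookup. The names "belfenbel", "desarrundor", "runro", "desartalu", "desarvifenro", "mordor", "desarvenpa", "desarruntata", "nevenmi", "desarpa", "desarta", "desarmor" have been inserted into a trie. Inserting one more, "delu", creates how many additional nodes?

"de" is already a path in the trie; the remaining "lu" must be added.
Each of the 2 remaining characters creates one node.

2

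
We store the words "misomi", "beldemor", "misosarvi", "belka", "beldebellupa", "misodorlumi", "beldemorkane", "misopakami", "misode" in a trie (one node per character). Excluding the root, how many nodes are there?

Insert word by word; a character creates a node only if that edge doesn't already exist:
  "misomi" → 6 new (m, i, s, o, m, i)
  "beldemor" → 8 new (b, e, l, d, e, m, o, r)
  "misosarvi" → prefix "miso" already present; 5 new (s, a, r, v, i)
  "belka" → prefix "bel" already present; 2 new (k, a)
  "beldebellupa" → prefix "belde" already present; 7 new (b, e, l, l, u, p, a)
  "misodorlumi" → prefix "miso" already present; 7 new (d, o, r, l, u, m, i)
  "beldemorkane" → prefix "beldemor" already present; 4 new (k, a, n, e)
  "misopakami" → prefix "miso" already present; 6 new (p, a, k, a, m, i)
  "misode" → prefix "misod" already present; 1 new (e)
Total nodes = 6 + 8 + 5 + 2 + 7 + 7 + 4 + 6 + 1 = 46

46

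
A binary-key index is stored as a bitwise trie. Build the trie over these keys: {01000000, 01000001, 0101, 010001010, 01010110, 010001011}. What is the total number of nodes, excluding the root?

Count nodes per top-level branch (shared prefixes stored once):
  '0'-branch (01000000, 01000001, 010001010, 010001011, 0101, 01010110): 19 nodes
Sum: 19

19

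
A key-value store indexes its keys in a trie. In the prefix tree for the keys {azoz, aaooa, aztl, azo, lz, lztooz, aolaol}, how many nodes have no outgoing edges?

5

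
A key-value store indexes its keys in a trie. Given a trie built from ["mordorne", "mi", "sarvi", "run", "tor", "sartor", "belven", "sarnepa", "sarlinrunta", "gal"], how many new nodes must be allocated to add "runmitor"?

The longest prefix of "runmitor" already in the trie is "run" (length 3).
So 8 − 3 = 5 new nodes.

5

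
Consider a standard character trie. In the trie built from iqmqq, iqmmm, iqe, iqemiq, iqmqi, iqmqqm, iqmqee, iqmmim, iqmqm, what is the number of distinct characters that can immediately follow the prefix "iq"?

2

Follow the path "iq" to its node, then look at its outgoing edges.
Distinct next characters after "iq": e, m.
That node has 2 child edges.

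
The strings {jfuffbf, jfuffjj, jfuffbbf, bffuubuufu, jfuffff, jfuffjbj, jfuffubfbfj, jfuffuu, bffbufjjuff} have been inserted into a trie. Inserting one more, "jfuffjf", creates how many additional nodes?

1

The longest prefix of "jfuffjf" already in the trie is "jfuffj" (length 6).
Each of the 1 remaining characters creates one node.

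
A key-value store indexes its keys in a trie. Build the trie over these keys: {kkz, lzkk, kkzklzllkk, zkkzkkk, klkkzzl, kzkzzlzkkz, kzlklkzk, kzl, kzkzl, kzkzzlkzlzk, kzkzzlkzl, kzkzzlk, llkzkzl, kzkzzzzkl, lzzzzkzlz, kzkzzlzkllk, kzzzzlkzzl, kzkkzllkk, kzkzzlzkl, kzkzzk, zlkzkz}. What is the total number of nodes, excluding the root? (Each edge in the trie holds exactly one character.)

88

For each word, the new-node count is its length minus the longest prefix already in the trie:
  "kkz" → 3 new (k, k, z)
  "lzkk" → 4 new (l, z, k, k)
  "kkzklzllkk" → prefix "kkz" already present; 7 new (k, l, z, l, l, k, k)
  "zkkzkkk" → 7 new (z, k, k, z, k, k, k)
  "klkkzzl" → prefix "k" already present; 6 new (l, k, k, z, z, l)
  "kzkzzlzkkz" → prefix "k" already present; 9 new (z, k, z, z, l, z, k, k, z)
  "kzlklkzk" → prefix "kz" already present; 6 new (l, k, l, k, z, k)
  "kzl" → prefix "kzl" already present; 0 new (none)
  "kzkzl" → prefix "kzkz" already present; 1 new (l)
  "kzkzzlkzlzk" → prefix "kzkzzl" already present; 5 new (k, z, l, z, k)
  "kzkzzlkzl" → prefix "kzkzzlkzl" already present; 0 new (none)
  "kzkzzlk" → prefix "kzkzzlk" already present; 0 new (none)
  "llkzkzl" → prefix "l" already present; 6 new (l, k, z, k, z, l)
  "kzkzzzzkl" → prefix "kzkzz" already present; 4 new (z, z, k, l)
  "lzzzzkzlz" → prefix "lz" already present; 7 new (z, z, z, k, z, l, z)
  "kzkzzlzkllk" → prefix "kzkzzlzk" already present; 3 new (l, l, k)
  "kzzzzlkzzl" → prefix "kz" already present; 8 new (z, z, z, l, k, z, z, l)
  "kzkkzllkk" → prefix "kzk" already present; 6 new (k, z, l, l, k, k)
  "kzkzzlzkl" → prefix "kzkzzlzkl" already present; 0 new (none)
  "kzkzzk" → prefix "kzkzz" already present; 1 new (k)
  "zlkzkz" → prefix "z" already present; 5 new (l, k, z, k, z)
Total nodes = 3 + 4 + 7 + 7 + 6 + 9 + 6 + 0 + 1 + 5 + 0 + 0 + 6 + 4 + 7 + 3 + 8 + 6 + 0 + 1 + 5 = 88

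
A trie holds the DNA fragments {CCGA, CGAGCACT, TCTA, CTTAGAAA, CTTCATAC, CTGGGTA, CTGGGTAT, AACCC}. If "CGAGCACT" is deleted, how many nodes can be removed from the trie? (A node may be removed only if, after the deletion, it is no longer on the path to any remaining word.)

7

A node on "CGAGCACT"'s path can go only if nothing else ends at it or branches off below it.
The suffix "GAGCACT" (7 nodes) is used only by "CGAGCACT"; the node for "C" still has the child "C", so pruning stops there.
Nodes removed: 7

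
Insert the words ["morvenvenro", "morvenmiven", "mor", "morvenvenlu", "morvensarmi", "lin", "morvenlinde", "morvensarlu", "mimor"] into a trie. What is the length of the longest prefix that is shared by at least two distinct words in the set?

The deepest shared node is where two words last agree before diverging.
"morvensarlu" and "morvensarmi" agree on "morvensar" (9 characters) before diverging; nothing deeper is shared.
Longest shared-prefix length: 9

9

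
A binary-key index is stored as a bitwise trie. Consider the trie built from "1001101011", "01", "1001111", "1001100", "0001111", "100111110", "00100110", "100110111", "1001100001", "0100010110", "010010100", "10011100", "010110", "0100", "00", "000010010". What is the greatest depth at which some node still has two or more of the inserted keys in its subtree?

7

The deepest shared node is where two words last agree before diverging.
e.g. "1001100" and "1001100001" share the prefix "1001100" of length 7; no pair shares a longer one.
Longest shared-prefix length: 7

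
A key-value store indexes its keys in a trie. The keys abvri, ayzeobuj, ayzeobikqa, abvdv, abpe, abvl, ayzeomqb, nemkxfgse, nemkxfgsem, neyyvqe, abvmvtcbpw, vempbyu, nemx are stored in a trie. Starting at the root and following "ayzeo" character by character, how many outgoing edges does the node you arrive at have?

2

Walk "ayzeo" from the root, arriving at one node.
Distinct next characters after "ayzeo": b, m.
That node has 2 child edges.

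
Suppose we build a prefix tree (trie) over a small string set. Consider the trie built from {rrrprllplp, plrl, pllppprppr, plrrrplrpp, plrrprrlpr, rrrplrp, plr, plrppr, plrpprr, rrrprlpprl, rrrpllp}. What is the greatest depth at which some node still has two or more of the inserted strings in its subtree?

6

The deepest shared node is where two words last agree before diverging.
"plrppr" and "plrpprr" agree on "plrppr" (6 characters) before diverging; nothing deeper is shared.
Longest shared-prefix length: 6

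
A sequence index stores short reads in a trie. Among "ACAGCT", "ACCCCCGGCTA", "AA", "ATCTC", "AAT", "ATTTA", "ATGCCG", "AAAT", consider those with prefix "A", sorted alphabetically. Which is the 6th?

DFS of the "A" subtree visits, in order: "AA", "AAAT", "AAT", "ACAGCT", "ACCCCCGGCTA", "ATCTC", "ATGCCG", "ATTTA"
The 6th is ATCTC.

ATCTC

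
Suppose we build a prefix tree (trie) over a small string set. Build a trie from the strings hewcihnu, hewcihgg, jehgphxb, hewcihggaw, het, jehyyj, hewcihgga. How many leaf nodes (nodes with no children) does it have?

5

Leaves are exactly the stored words that no other stored word extends.
Those words: "het", "hewcihggaw", "hewcihnu", "jehgphxb", "jehyyj"
Leaf count: 5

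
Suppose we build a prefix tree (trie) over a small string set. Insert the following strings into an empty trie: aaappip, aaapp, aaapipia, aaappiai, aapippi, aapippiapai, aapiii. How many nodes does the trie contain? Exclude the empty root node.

24

Trie structure (* marks end of a word):
(root)
└─ a
   └─ a
      ├─ a
      │  └─ p
      │     ├─ i
      │     │  └─ p
      │     │     └─ i
      │     │        └─ a *
      │     └─ p *
      │        └─ i
      │           ├─ a
      │           │  └─ i *
      │           └─ p *
      └─ p
         └─ i
            ├─ i
            │  └─ i *
            └─ p
               └─ p
                  └─ i *
                     └─ a
                        └─ p
                           └─ a
                              └─ i *
Counting every labelled node above: 24.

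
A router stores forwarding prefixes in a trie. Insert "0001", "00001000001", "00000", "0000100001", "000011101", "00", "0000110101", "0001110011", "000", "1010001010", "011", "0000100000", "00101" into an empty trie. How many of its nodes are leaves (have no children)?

Leaves are exactly the stored words that no other stored word extends.
Those words: "00000", "00001000001", "0000100001", "0000110101", "000011101", "0001110011", "00101", "011", "1010001010"
Leaf count: 9

9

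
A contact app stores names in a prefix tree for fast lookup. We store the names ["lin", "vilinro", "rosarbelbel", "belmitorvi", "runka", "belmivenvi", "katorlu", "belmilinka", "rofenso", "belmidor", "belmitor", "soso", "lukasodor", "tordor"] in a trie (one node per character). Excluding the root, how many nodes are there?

78

For each word, the new-node count is its length minus the longest prefix already in the trie:
  "lin" → 3 new (l, i, n)
  "vilinro" → 7 new (v, i, l, i, n, r, o)
  "rosarbelbel" → 11 new (r, o, s, a, r, b, e, l, b, e, l)
  "belmitorvi" → 10 new (b, e, l, m, i, t, o, r, v, i)
  "runka" → prefix "r" already present; 4 new (u, n, k, a)
  "belmivenvi" → prefix "belmi" already present; 5 new (v, e, n, v, i)
  "katorlu" → 7 new (k, a, t, o, r, l, u)
  "belmilinka" → prefix "belmi" already present; 5 new (l, i, n, k, a)
  "rofenso" → prefix "ro" already present; 5 new (f, e, n, s, o)
  "belmidor" → prefix "belmi" already present; 3 new (d, o, r)
  "belmitor" → prefix "belmitor" already present; 0 new (none)
  "soso" → 4 new (s, o, s, o)
  "lukasodor" → prefix "l" already present; 8 new (u, k, a, s, o, d, o, r)
  "tordor" → 6 new (t, o, r, d, o, r)
Total nodes = 3 + 7 + 11 + 10 + 4 + 5 + 7 + 5 + 5 + 3 + 0 + 4 + 8 + 6 = 78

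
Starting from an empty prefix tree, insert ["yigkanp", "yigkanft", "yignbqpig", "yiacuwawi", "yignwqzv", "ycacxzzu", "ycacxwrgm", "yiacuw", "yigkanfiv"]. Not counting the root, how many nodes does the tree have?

39

Trie structure (* marks end of a word):
(root)
└─ y
   ├─ c
   │  └─ a
   │     └─ c
   │        └─ x
   │           ├─ w
   │           │  └─ r
   │           │     └─ g
   │           │        └─ m *
   │           └─ z
   │              └─ z
   │                 └─ u *
   └─ i
      ├─ a
      │  └─ c
      │     └─ u
      │        └─ w *
      │           └─ a
      │              └─ w
      │                 └─ i *
      └─ g
         ├─ k
         │  └─ a
         │     └─ n
         │        ├─ f
         │        │  ├─ i
         │        │  │  └─ v *
         │        │  └─ t *
         │        └─ p *
         └─ n
            ├─ b
            │  └─ q
            │     └─ p
            │        └─ i
            │           └─ g *
            └─ w
               └─ q
                  └─ z
                     └─ v *
Counting every labelled node above: 39.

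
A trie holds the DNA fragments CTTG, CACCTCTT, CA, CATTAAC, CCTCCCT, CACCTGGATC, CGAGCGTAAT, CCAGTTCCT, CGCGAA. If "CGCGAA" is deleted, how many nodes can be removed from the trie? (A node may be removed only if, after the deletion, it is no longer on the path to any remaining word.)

4

Walk "CGCGAA" from the leaf back toward the root, removing each node that no remaining word uses.
The suffix "CGAA" (4 nodes) is used only by "CGCGAA"; the node for "CG" still has the child "A", so pruning stops there.
Nodes removed: 4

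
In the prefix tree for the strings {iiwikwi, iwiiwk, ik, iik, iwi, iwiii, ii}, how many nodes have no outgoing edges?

A leaf is a node with no children — equivalently, the end of a word that is not a proper prefix of any other stored word.
Those words: "iik", "iiwikwi", "ik", "iwiii", "iwiiwk"
Leaf count: 5

5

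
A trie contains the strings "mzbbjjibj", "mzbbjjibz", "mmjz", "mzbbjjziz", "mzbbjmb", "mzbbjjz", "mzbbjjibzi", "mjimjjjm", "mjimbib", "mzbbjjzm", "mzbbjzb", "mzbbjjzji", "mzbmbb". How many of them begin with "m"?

Traverse to the node for "m", then collect every word in that subtree.
Words under "m": mjimbib, mjimjjjm, mmjz, mzbbjjibj, mzbbjjibz, mzbbjjibzi, mzbbjjz, mzbbjjziz, mzbbjjzji, mzbbjjzm, mzbbjmb, mzbbjzb, mzbmbb
Count: 13

13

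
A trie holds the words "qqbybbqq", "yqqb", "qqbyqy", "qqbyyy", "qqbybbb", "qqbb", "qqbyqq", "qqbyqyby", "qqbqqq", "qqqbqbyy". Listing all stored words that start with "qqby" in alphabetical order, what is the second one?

Filter for "qqby…" and sort: "qqbybbb", "qqbybbqq", "qqbyqq", "qqbyqy", "qqbyqyby", "qqbyyy"
The 2nd is qqbybbqq.

qqbybbqq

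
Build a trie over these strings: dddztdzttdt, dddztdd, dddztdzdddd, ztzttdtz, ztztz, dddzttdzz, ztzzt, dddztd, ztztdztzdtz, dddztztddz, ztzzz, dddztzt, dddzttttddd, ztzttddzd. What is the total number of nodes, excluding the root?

52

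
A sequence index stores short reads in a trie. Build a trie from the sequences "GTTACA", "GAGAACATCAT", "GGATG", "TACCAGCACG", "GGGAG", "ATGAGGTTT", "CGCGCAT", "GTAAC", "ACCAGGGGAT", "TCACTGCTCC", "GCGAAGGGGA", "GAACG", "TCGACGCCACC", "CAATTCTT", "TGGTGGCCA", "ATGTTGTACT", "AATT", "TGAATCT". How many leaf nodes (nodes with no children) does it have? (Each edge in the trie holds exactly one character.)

Leaves are exactly the stored words that no other stored word extends.
Those words: "AATT", "ACCAGGGGAT", "ATGAGGTTT", "ATGTTGTACT", "CAATTCTT", "CGCGCAT", "GAACG", "GAGAACATCAT", "GCGAAGGGGA", "GGATG", "GGGAG", "GTAAC", "GTTACA", "TACCAGCACG", "TCACTGCTCC", "TCGACGCCACC", "TGAATCT", "TGGTGGCCA"
Leaf count: 18

18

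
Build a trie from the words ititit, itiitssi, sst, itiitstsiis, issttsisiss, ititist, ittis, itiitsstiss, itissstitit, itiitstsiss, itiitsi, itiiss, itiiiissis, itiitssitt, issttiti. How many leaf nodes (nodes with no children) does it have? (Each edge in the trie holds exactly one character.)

A leaf is a node with no children — equivalently, the end of a word that is not a proper prefix of any other stored word.
Those words: "issttiti", "issttsisiss", "itiiiissis", "itiiss", "itiitsi", "itiitssitt", "itiitsstiss", "itiitstsiis", "itiitstsiss", "itissstitit", "ititist", "ititit", "ittis", "sst"
Leaf count: 14

14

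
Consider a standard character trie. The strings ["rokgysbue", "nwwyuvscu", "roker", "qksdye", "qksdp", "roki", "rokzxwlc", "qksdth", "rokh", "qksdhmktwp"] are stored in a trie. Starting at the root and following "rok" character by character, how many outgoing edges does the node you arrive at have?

5

Walk "rok" from the root, arriving at one node.
Distinct next characters after "rok": e, g, h, i, z.
That node has 5 child edges.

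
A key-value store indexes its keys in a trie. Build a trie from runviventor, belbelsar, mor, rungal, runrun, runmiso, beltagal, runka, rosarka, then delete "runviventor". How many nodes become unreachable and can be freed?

8

Walk "runviventor" from the leaf back toward the root, removing each node that no remaining word uses.
The suffix "viventor" (8 nodes) is used only by "runviventor"; the node for "run" still has the child "g", so pruning stops there.
Nodes removed: 8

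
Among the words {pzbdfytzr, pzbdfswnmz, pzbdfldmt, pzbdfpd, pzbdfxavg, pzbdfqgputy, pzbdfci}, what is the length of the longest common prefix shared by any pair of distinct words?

Look for the deepest trie node that still has at least two words in its subtree.
"pzbdfci" and "pzbdfldmt" agree on "pzbdf" (5 characters) before diverging; nothing deeper is shared.
Longest shared-prefix length: 5

5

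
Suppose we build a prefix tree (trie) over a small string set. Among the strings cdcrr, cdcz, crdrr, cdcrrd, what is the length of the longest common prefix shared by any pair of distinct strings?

Equivalently: take the maximum, over all pairs, of their longest common prefix length.
"cdcrr" and "cdcrrd" agree on "cdcrr" (5 characters) before diverging; nothing deeper is shared.
Longest shared-prefix length: 5

5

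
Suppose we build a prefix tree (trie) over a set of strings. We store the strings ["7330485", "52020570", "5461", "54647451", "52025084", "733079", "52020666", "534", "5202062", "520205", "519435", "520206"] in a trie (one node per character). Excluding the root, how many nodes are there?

Trie structure (* marks end of a word):
(root)
├─ 5
│  ├─ 1
│  │  └─ 9
│  │     └─ 4
│  │        └─ 3
│  │           └─ 5 *
│  ├─ 2
│  │  └─ 0
│  │     └─ 2
│  │        ├─ 0
│  │        │  ├─ 5 *
│  │        │  │  └─ 7
│  │        │  │     └─ 0 *
│  │        │  └─ 6 *
│  │        │     ├─ 2 *
│  │        │     └─ 6
│  │        │        └─ 6 *
│  │        └─ 5
│  │           └─ 0
│  │              └─ 8
│  │                 └─ 4 *
│  ├─ 3
│  │  └─ 4 *
│  └─ 4
│     └─ 6
│        ├─ 1 *
│        └─ 4
│           └─ 7
│              └─ 4
│                 └─ 5
│                    └─ 1 *
└─ 7
   └─ 3
      └─ 3
         └─ 0
            ├─ 4
            │  └─ 8
            │     └─ 5 *
            └─ 7
               └─ 9 *
Counting every labelled node above: 40.

40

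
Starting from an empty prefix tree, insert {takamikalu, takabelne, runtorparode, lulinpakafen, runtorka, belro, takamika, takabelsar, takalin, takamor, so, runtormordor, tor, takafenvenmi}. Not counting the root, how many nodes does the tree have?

72

For each word, the new-node count is its length minus the longest prefix already in the trie:
  "takamikalu" → 10 new (t, a, k, a, m, i, k, a, l, u)
  "takabelne" → prefix "taka" already present; 5 new (b, e, l, n, e)
  "runtorparode" → 12 new (r, u, n, t, o, r, p, a, r, o, d, e)
  "lulinpakafen" → 12 new (l, u, l, i, n, p, a, k, a, f, e, n)
  "runtorka" → prefix "runtor" already present; 2 new (k, a)
  "belro" → 5 new (b, e, l, r, o)
  "takamika" → prefix "takamika" already present; 0 new (none)
  "takabelsar" → prefix "takabel" already present; 3 new (s, a, r)
  "takalin" → prefix "taka" already present; 3 new (l, i, n)
  "takamor" → prefix "takam" already present; 2 new (o, r)
  "so" → 2 new (s, o)
  "runtormordor" → prefix "runtor" already present; 6 new (m, o, r, d, o, r)
  "tor" → prefix "t" already present; 2 new (o, r)
  "takafenvenmi" → prefix "taka" already present; 8 new (f, e, n, v, e, n, m, i)
Total nodes = 10 + 5 + 12 + 12 + 2 + 5 + 0 + 3 + 3 + 2 + 2 + 6 + 2 + 8 = 72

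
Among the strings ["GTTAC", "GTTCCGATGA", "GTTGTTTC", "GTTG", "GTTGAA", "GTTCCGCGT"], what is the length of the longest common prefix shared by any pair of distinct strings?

6

Equivalently: take the maximum, over all pairs, of their longest common prefix length.
"GTTCCGATGA" and "GTTCCGCGT" agree on "GTTCCG" (6 characters) before diverging; nothing deeper is shared.
Longest shared-prefix length: 6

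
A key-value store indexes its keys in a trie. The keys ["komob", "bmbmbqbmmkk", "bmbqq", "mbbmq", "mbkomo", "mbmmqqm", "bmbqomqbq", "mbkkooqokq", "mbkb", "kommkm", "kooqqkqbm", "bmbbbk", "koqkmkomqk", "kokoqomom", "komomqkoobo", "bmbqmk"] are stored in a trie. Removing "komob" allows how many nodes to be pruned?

A node on "komob"'s path can go only if nothing else ends at it or branches off below it.
The suffix "b" (1 node) is used only by "komob"; the node for "komo" still has the child "m", so pruning stops there.
Nodes removed: 1

1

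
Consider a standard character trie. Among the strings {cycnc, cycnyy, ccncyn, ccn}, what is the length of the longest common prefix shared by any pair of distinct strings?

Equivalently: take the maximum, over all pairs, of their longest common prefix length.
"cycnc" and "cycnyy" agree on "cycn" (4 characters) before diverging; nothing deeper is shared.
Longest shared-prefix length: 4

4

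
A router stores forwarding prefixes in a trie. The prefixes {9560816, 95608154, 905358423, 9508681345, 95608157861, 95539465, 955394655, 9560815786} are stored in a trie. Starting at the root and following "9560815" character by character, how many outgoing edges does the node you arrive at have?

2

Walk "9560815" from the root, arriving at one node.
Distinct next characters after "9560815": 4, 7.
That node has 2 child edges.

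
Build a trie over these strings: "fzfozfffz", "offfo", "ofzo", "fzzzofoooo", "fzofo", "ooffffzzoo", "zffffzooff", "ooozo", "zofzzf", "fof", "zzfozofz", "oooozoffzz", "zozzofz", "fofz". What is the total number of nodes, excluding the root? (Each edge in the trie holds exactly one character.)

For each word, the new-node count is its length minus the longest prefix already in the trie:
  "fzfozfffz" → 9 new (f, z, f, o, z, f, f, f, z)
  "offfo" → 5 new (o, f, f, f, o)
  "ofzo" → prefix "of" already present; 2 new (z, o)
  "fzzzofoooo" → prefix "fz" already present; 8 new (z, z, o, f, o, o, o, o)
  "fzofo" → prefix "fz" already present; 3 new (o, f, o)
  "ooffffzzoo" → prefix "o" already present; 9 new (o, f, f, f, f, z, z, o, o)
  "zffffzooff" → 10 new (z, f, f, f, f, z, o, o, f, f)
  "ooozo" → prefix "oo" already present; 3 new (o, z, o)
  "zofzzf" → prefix "z" already present; 5 new (o, f, z, z, f)
  "fof" → prefix "f" already present; 2 new (o, f)
  "zzfozofz" → prefix "z" already present; 7 new (z, f, o, z, o, f, z)
  "oooozoffzz" → prefix "ooo" already present; 7 new (o, z, o, f, f, z, z)
  "zozzofz" → prefix "zo" already present; 5 new (z, z, o, f, z)
  "fofz" → prefix "fof" already present; 1 new (z)
Total nodes = 9 + 5 + 2 + 8 + 3 + 9 + 10 + 3 + 5 + 2 + 7 + 7 + 5 + 1 = 76

76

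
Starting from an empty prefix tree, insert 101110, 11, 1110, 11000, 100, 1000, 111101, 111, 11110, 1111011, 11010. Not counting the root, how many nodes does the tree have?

20

Trie structure (* marks end of a word):
(root)
└─ 1
   ├─ 0
   │  ├─ 0 *
   │  │  └─ 0 *
   │  └─ 1
   │     └─ 1
   │        └─ 1
   │           └─ 0 *
   └─ 1 *
      ├─ 0
      │  ├─ 0
      │  │  └─ 0 *
      │  └─ 1
      │     └─ 0 *
      └─ 1 *
         ├─ 0 *
         └─ 1
            └─ 0 *
               └─ 1 *
                  └─ 1 *
Counting every labelled node above: 20.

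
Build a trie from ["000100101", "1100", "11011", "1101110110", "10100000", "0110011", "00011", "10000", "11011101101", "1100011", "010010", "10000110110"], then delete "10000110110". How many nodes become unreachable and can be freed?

6

Walk "10000110110" from the leaf back toward the root, removing each node that no remaining word uses.
The suffix "110110" (6 nodes) is used only by "10000110110"; "10000" is itself a stored word, so pruning stops there.
Nodes removed: 6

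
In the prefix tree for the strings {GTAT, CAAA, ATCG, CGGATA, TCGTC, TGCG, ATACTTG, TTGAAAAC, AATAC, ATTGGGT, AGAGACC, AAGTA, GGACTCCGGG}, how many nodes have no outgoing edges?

A leaf is a node with no children — equivalently, the end of a word that is not a proper prefix of any other stored word.
Those words: "AAGTA", "AATAC", "AGAGACC", "ATACTTG", "ATCG", "ATTGGGT", "CAAA", "CGGATA", "GGACTCCGGG", "GTAT", "TCGTC", "TGCG", "TTGAAAAC"
Leaf count: 13

13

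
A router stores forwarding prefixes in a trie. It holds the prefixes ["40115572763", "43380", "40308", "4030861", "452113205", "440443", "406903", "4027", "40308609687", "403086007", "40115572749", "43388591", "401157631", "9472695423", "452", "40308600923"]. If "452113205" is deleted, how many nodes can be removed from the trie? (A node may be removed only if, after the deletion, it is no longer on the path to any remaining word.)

6

A node on "452113205"'s path can go only if nothing else ends at it or branches off below it.
The suffix "113205" (6 nodes) is used only by "452113205"; "452" is itself a stored word, so pruning stops there.
Nodes removed: 6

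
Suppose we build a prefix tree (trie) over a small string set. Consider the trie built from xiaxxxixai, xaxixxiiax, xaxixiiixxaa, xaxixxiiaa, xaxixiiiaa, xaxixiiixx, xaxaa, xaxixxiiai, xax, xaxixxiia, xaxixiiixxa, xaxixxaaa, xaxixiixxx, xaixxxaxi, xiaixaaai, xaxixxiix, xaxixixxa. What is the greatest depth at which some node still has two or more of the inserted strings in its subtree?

11

Look for the deepest trie node that still has at least two words in its subtree.
"xaxixiiixxa" and "xaxixiiixxaa" agree on "xaxixiiixxa" (11 characters) before diverging; nothing deeper is shared.
Longest shared-prefix length: 11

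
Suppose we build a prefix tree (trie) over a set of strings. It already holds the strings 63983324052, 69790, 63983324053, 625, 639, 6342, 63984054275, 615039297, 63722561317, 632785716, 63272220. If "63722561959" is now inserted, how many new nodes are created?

3

"63722561" is already a path in the trie; the remaining "959" must be added.
New nodes needed: |"63722561959"| − 8 = 11 − 8 = 3.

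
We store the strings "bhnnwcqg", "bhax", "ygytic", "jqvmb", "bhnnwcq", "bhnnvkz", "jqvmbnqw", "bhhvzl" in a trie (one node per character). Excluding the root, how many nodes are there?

Count nodes per top-level branch (shared prefixes stored once):
  'b'-branch (bhax, bhhvzl, bhnnvkz, bhnnwcq, bhnnwcqg): 17 nodes
  'j'-branch (jqvmb, jqvmbnqw): 8 nodes
  'y'-branch (ygytic): 6 nodes
Sum: 31

31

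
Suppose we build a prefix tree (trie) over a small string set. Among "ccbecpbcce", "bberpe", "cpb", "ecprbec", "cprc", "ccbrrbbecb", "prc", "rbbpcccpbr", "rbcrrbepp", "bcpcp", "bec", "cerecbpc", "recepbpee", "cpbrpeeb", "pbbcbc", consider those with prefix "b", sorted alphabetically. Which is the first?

Filter for "b…" and sort: "bberpe", "bcpcp", "bec"
The 1st is bberpe.

bberpe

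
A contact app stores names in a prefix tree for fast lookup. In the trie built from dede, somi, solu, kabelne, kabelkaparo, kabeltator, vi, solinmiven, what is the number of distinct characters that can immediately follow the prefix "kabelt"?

1

Walk "kabelt" from the root, arriving at one node.
Distinct next characters after "kabelt": a.
That node has 1 child edge.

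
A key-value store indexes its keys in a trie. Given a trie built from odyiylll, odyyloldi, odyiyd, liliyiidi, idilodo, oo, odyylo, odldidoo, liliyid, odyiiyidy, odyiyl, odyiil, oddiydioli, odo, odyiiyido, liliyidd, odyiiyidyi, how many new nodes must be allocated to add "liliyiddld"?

Walking "liliyiddld" from the root, the first 8 characters ("liliyidd") follow existing edges; "l" is the first miss.
New nodes needed: |"liliyiddld"| − 8 = 10 − 8 = 2.

2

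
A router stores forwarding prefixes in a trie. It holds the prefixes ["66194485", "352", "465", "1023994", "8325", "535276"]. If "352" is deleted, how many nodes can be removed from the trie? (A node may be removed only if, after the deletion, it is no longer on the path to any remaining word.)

3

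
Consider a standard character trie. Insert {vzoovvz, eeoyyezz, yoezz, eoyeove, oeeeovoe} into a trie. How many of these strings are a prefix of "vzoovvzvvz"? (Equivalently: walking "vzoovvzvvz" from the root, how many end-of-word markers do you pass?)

1

Traverse "vzoovvzvvz" character by character; count nodes along the way that are marked as word ends.
Prefixes of the query that are stored words: "vzoovvz"
Count: 1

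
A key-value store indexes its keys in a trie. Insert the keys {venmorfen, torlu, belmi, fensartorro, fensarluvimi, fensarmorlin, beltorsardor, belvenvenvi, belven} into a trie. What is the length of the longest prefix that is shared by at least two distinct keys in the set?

6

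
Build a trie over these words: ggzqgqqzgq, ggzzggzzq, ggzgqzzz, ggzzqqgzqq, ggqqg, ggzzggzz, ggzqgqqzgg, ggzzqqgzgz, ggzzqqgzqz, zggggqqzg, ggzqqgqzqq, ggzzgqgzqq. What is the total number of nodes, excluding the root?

For each word, the new-node count is its length minus the longest prefix already in the trie:
  "ggzqgqqzgq" → 10 new (g, g, z, q, g, q, q, z, g, q)
  "ggzzggzzq" → prefix "ggz" already present; 6 new (z, g, g, z, z, q)
  "ggzgqzzz" → prefix "ggz" already present; 5 new (g, q, z, z, z)
  "ggzzqqgzqq" → prefix "ggzz" already present; 6 new (q, q, g, z, q, q)
  "ggqqg" → prefix "gg" already present; 3 new (q, q, g)
  "ggzzggzz" → prefix "ggzzggzz" already present; 0 new (none)
  "ggzqgqqzgg" → prefix "ggzqgqqzg" already present; 1 new (g)
  "ggzzqqgzgz" → prefix "ggzzqqgz" already present; 2 new (g, z)
  "ggzzqqgzqz" → prefix "ggzzqqgzq" already present; 1 new (z)
  "zggggqqzg" → 9 new (z, g, g, g, g, q, q, z, g)
  "ggzqqgqzqq" → prefix "ggzq" already present; 6 new (q, g, q, z, q, q)
  "ggzzgqgzqq" → prefix "ggzzg" already present; 5 new (q, g, z, q, q)
Total nodes = 10 + 6 + 5 + 6 + 3 + 0 + 1 + 2 + 1 + 9 + 6 + 5 = 54

54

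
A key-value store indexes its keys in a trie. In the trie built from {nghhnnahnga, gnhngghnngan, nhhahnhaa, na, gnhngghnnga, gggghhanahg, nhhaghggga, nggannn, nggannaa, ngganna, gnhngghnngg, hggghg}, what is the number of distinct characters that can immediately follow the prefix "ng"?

The children of the "ng" node are the distinct next characters among strings starting with "ng".
Characters that immediately follow "ng" among the stored strings: {g, h}.
That node has 2 child edges.

2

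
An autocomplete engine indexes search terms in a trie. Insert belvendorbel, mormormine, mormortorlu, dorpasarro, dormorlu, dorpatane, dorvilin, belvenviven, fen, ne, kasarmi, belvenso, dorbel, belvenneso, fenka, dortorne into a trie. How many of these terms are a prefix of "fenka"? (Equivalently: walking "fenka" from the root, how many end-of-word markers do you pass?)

2

Walk "fenka" from the root; an end-of-word marker is hit whenever a stored word is a prefix of "fenka".
Prefixes of the query that are stored words: "fen", "fenka"
Count: 2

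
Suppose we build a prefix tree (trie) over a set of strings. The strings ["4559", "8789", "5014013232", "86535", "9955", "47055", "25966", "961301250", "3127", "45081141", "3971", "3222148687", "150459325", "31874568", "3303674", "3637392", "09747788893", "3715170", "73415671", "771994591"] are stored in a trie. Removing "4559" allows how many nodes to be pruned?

2

After clearing the end-marker at "4559", prune upward until reaching a node still needed by another word.
The suffix "59" (2 nodes) is used only by "4559"; the node for "45" still has the child "0", so pruning stops there.
Nodes removed: 2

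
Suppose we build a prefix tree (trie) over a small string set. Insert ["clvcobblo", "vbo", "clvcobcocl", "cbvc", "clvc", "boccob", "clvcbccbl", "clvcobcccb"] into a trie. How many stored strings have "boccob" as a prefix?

Traverse to the node for "boccob", then collect every word in that subtree.
Words under "boccob": boccob
Count: 1

1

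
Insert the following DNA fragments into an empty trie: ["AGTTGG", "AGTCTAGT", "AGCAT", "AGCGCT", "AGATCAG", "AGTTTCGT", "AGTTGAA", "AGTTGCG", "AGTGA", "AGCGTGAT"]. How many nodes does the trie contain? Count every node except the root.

36

Count nodes per top-level branch (shared prefixes stored once):
  'A'-branch (AGATCAG, AGCAT, AGCGCT, AGCGTGAT, AGTCTAGT, AGTGA, AGTTGAA, AGTTGCG, AGTTGG, AGTTTCGT): 36 nodes
Sum: 36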